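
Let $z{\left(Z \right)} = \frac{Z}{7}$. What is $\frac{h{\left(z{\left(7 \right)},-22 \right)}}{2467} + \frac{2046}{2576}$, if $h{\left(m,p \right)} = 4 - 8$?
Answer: $\frac{2518589}{3177496} \approx 0.79263$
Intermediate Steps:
$z{\left(Z \right)} = \frac{Z}{7}$ ($z{\left(Z \right)} = Z \frac{1}{7} = \frac{Z}{7}$)
$h{\left(m,p \right)} = -4$ ($h{\left(m,p \right)} = 4 - 8 = -4$)
$\frac{h{\left(z{\left(7 \right)},-22 \right)}}{2467} + \frac{2046}{2576} = - \frac{4}{2467} + \frac{2046}{2576} = \left(-4\right) \frac{1}{2467} + 2046 \cdot \frac{1}{2576} = - \frac{4}{2467} + \frac{1023}{1288} = \frac{2518589}{3177496}$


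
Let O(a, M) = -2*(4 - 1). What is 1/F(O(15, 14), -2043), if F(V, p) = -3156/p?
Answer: 681/1052 ≈ 0.64734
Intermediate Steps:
O(a, M) = -6 (O(a, M) = -2*3 = -6)
1/F(O(15, 14), -2043) = 1/(-3156/(-2043)) = 1/(-3156*(-1/2043)) = 1/(1052/681) = 681/1052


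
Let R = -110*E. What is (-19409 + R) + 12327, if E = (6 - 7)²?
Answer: -7192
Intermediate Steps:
E = 1 (E = (-1)² = 1)
R = -110 (R = -110*1 = -110)
(-19409 + R) + 12327 = (-19409 - 110) + 12327 = -19519 + 12327 = -7192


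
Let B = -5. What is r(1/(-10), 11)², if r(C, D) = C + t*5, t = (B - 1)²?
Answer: 3236401/100 ≈ 32364.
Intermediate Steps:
t = 36 (t = (-5 - 1)² = (-6)² = 36)
r(C, D) = 180 + C (r(C, D) = C + 36*5 = C + 180 = 180 + C)
r(1/(-10), 11)² = (180 + 1/(-10))² = (180 - ⅒)² = (1799/10)² = 3236401/100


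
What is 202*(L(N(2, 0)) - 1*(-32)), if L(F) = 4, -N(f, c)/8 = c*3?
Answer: 7272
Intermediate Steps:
N(f, c) = -24*c (N(f, c) = -8*c*3 = -24*c)
202*(L(N(2, 0)) - 1*(-32)) = 202*(4 - 1*(-32)) = 202*(4 + 32) = 202*36 = 7272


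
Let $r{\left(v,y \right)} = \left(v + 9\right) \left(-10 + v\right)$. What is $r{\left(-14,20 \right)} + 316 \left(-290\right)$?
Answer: $-91520$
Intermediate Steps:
$r{\left(v,y \right)} = \left(-10 + v\right) \left(9 + v\right)$ ($r{\left(v,y \right)} = \left(9 + v\right) \left(-10 + v\right) = \left(-10 + v\right) \left(9 + v\right)$)
$r{\left(-14,20 \right)} + 316 \left(-290\right) = \left(-90 + \left(-14\right)^{2} - -14\right) + 316 \left(-290\right) = \left(-90 + 196 + 14\right) - 91640 = 120 - 91640 = -91520$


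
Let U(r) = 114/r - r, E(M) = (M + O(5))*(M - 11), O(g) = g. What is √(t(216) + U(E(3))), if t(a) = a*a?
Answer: √2989966/8 ≈ 216.14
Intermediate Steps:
E(M) = (-11 + M)*(5 + M) (E(M) = (M + 5)*(M - 11) = (5 + M)*(-11 + M) = (-11 + M)*(5 + M))
t(a) = a²
U(r) = -r + 114/r
√(t(216) + U(E(3))) = √(216² + (-(-55 + 3² - 6*3) + 114/(-55 + 3² - 6*3))) = √(46656 + (-(-55 + 9 - 18) + 114/(-55 + 9 - 18))) = √(46656 + (-1*(-64) + 114/(-64))) = √(46656 + (64 + 114*(-1/64))) = √(46656 + (64 - 57/32)) = √(46656 + 1991/32) = √(1494983/32) = √2989966/8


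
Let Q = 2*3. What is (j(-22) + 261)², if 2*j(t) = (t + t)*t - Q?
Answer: 550564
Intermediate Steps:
Q = 6
j(t) = -3 + t² (j(t) = ((t + t)*t - 1*6)/2 = ((2*t)*t - 6)/2 = (2*t² - 6)/2 = (-6 + 2*t²)/2 = -3 + t²)
(j(-22) + 261)² = ((-3 + (-22)²) + 261)² = ((-3 + 484) + 261)² = (481 + 261)² = 742² = 550564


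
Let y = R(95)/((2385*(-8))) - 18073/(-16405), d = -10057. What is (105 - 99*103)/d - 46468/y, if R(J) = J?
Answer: -29254773899062164/690462057761 ≈ -42370.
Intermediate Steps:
y = 68654873/62601480 (y = 95/((2385*(-8))) - 18073/(-16405) = 95/(-19080) - 18073*(-1/16405) = 95*(-1/19080) + 18073/16405 = -19/3816 + 18073/16405 = 68654873/62601480 ≈ 1.0967)
(105 - 99*103)/d - 46468/y = (105 - 99*103)/(-10057) - 46468/68654873/62601480 = (105 - 10197)*(-1/10057) - 46468*62601480/68654873 = -10092*(-1/10057) - 2908965572640/68654873 = 10092/10057 - 2908965572640/68654873 = -29254773899062164/690462057761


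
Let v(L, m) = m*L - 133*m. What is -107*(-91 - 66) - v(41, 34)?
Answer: 19927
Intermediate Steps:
v(L, m) = -133*m + L*m (v(L, m) = L*m - 133*m = -133*m + L*m)
-107*(-91 - 66) - v(41, 34) = -107*(-91 - 66) - 34*(-133 + 41) = -107*(-157) - 34*(-92) = 16799 - 1*(-3128) = 16799 + 3128 = 19927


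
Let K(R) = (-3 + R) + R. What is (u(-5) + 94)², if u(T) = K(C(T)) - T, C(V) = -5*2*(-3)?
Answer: 24336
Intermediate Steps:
C(V) = 30 (C(V) = -10*(-3) = 30)
K(R) = -3 + 2*R
u(T) = 57 - T (u(T) = (-3 + 2*30) - T = (-3 + 60) - T = 57 - T)
(u(-5) + 94)² = ((57 - 1*(-5)) + 94)² = ((57 + 5) + 94)² = (62 + 94)² = 156² = 24336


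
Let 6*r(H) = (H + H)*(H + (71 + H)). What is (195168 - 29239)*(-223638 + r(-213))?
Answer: -32925789257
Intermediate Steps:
r(H) = H*(71 + 2*H)/3 (r(H) = ((H + H)*(H + (71 + H)))/6 = ((2*H)*(71 + 2*H))/6 = (2*H*(71 + 2*H))/6 = H*(71 + 2*H)/3)
(195168 - 29239)*(-223638 + r(-213)) = (195168 - 29239)*(-223638 + (⅓)*(-213)*(71 + 2*(-213))) = 165929*(-223638 + (⅓)*(-213)*(71 - 426)) = 165929*(-223638 + (⅓)*(-213)*(-355)) = 165929*(-223638 + 25205) = 165929*(-198433) = -32925789257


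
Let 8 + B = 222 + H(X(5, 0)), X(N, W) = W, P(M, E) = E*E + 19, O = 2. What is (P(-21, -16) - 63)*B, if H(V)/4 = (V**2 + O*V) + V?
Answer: 45368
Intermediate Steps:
P(M, E) = 19 + E**2 (P(M, E) = E**2 + 19 = 19 + E**2)
H(V) = 4*V**2 + 12*V (H(V) = 4*((V**2 + 2*V) + V) = 4*(V**2 + 3*V) = 4*V**2 + 12*V)
B = 214 (B = -8 + (222 + 4*0*(3 + 0)) = -8 + (222 + 4*0*3) = -8 + (222 + 0) = -8 + 222 = 214)
(P(-21, -16) - 63)*B = ((19 + (-16)**2) - 63)*214 = ((19 + 256) - 63)*214 = (275 - 63)*214 = 212*214 = 45368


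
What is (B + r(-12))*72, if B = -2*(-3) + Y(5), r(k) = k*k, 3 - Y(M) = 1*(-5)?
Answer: 11376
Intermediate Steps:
Y(M) = 8 (Y(M) = 3 - (-5) = 3 - 1*(-5) = 3 + 5 = 8)
r(k) = k²
B = 14 (B = -2*(-3) + 8 = 6 + 8 = 14)
(B + r(-12))*72 = (14 + (-12)²)*72 = (14 + 144)*72 = 158*72 = 11376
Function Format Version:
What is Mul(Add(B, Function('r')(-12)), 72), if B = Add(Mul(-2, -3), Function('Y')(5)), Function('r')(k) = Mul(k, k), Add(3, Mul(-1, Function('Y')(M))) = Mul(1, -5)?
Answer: 11376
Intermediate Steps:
Function('Y')(M) = 8 (Function('Y')(M) = Add(3, Mul(-1, Mul(1, -5))) = Add(3, Mul(-1, -5)) = Add(3, 5) = 8)
Function('r')(k) = Pow(k, 2)
B = 14 (B = Add(Mul(-2, -3), 8) = Add(6, 8) = 14)
Mul(Add(B, Function('r')(-12)), 72) = Mul(Add(14, Pow(-12, 2)), 72) = Mul(Add(14, 144), 72) = Mul(158, 72) = 11376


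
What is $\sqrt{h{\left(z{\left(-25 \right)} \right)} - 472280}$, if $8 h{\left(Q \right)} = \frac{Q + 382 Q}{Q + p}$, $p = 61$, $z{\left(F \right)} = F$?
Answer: $\frac{i \sqrt{272052430}}{24} \approx 687.25 i$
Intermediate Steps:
$h{\left(Q \right)} = \frac{383 Q}{8 \left(61 + Q\right)}$ ($h{\left(Q \right)} = \frac{\left(Q + 382 Q\right) \frac{1}{Q + 61}}{8} = \frac{383 Q \frac{1}{61 + Q}}{8} = \frac{383 Q}{8 \left(61 + Q\right)}$)
$\sqrt{h{\left(z{\left(-25 \right)} \right)} - 472280} = \sqrt{\frac{383}{8} \left(-25\right) \frac{1}{61 - 25} - 472280} = \sqrt{\frac{383}{8} \left(-25\right) \frac{1}{36} - 472280} = \sqrt{- \frac{9575}{288} - 472280} = \sqrt{- \frac{136026215}{288}} = \frac{i \sqrt{272052430}}{24}$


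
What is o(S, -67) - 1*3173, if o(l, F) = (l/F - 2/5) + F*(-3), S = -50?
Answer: -995504/335 ≈ -2971.7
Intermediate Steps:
o(l, F) = -⅖ - 3*F + l/F (o(l, F) = (l/F - 2*⅕) - 3*F = (l/F - ⅖) - 3*F = (-⅖ + l/F) - 3*F = -⅖ - 3*F + l/F)
o(S, -67) - 1*3173 = (-⅖ - 3*(-67) - 50/(-67)) - 1*3173 = (-⅖ + 201 - 50*(-1/67)) - 3173 = (-⅖ + 201 + 50/67) - 3173 = 67451/335 - 3173 = -995504/335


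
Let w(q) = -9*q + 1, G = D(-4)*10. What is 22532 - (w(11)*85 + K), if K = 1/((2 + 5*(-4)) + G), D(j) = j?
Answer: 1789997/58 ≈ 30862.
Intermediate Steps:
G = -40 (G = -4*10 = -40)
w(q) = 1 - 9*q
K = -1/58 (K = 1/((2 + 5*(-4)) - 40) = 1/((2 - 20) - 40) = 1/(-18 - 40) = 1/(-58) = -1/58 ≈ -0.017241)
22532 - (w(11)*85 + K) = 22532 - ((1 - 9*11)*85 - 1/58) = 22532 - ((1 - 99)*85 - 1/58) = 22532 - (-98*85 - 1/58) = 22532 - (-8330 - 1/58) = 22532 - 1*(-483141/58) = 22532 + 483141/58 = 1789997/58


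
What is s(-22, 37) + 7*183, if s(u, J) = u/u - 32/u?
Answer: 14118/11 ≈ 1283.5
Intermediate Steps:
s(u, J) = 1 - 32/u
s(-22, 37) + 7*183 = (-32 - 22)/(-22) + 7*183 = -1/22*(-54) + 1281 = 27/11 + 1281 = 14118/11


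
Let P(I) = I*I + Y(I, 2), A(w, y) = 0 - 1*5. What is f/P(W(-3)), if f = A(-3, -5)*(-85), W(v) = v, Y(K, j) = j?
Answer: 425/11 ≈ 38.636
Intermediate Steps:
A(w, y) = -5 (A(w, y) = 0 - 5 = -5)
P(I) = 2 + I**2 (P(I) = I*I + 2 = I**2 + 2 = 2 + I**2)
f = 425 (f = -5*(-85) = 425)
f/P(W(-3)) = 425/(2 + (-3)**2) = 425/(2 + 9) = 425/11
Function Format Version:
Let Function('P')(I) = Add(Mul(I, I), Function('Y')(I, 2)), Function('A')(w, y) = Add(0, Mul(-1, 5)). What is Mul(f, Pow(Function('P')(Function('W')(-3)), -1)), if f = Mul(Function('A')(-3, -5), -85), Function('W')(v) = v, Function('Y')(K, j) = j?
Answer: Rational(425, 11) ≈ 38.636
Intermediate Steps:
Function('A')(w, y) = -5 (Function('A')(w, y) = Add(0, -5) = -5)
Function('P')(I) = Add(2, Pow(I, 2)) (Function('P')(I) = Add(Mul(I, I), 2) = Add(Pow(I, 2), 2) = Add(2, Pow(I, 2)))
f = 425 (f = Mul(-5, -85) = 425)
Mul(f, Pow(Function('P')(Function('W')(-3)), -1)) = Mul(425, Pow(Add(2, Pow(-3, 2)), -1)) = Mul(425, Pow(Add(2, 9), -1)) = Mul(425, Pow(11, -1)) = Mul(425, Rational(1, 11)) = Rational(425, 11)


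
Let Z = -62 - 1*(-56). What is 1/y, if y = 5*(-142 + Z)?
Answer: -1/740 ≈ -0.0013514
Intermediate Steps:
Z = -6 (Z = -62 + 56 = -6)
y = -740 (y = 5*(-142 - 6) = 5*(-148) = -740)
1/y = 1/(-740) = -1/740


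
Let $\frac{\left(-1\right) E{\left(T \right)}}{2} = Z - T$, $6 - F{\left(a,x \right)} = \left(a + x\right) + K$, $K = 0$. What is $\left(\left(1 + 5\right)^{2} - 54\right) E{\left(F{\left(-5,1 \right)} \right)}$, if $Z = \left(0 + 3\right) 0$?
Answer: $-360$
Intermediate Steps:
$Z = 0$ ($Z = 3 \cdot 0 = 0$)
$F{\left(a,x \right)} = 6 - a - x$ ($F{\left(a,x \right)} = 6 - \left(\left(a + x\right) + 0\right) = 6 - \left(a + x\right) = 6 - a - x$)
$E{\left(T \right)} = 2 T$ ($E{\left(T \right)} = - 2 \left(0 - T\right) = - 2 \left(- T\right) = 2 T$)
$\left(\left(1 + 5\right)^{2} - 54\right) E{\left(F{\left(-5,1 \right)} \right)} = \left(\left(1 + 5\right)^{2} - 54\right) 2 \left(6 - -5 - 1\right) = \left(6^{2} - 54\right) 2 \left(6 + 5 - 1\right) = \left(36 - 54\right) 2 \cdot 10 = \left(-18\right) 20 = -360$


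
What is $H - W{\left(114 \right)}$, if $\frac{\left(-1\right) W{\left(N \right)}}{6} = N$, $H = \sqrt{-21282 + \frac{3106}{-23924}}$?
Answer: $684 + \frac{i \sqrt{3045248124194}}{11962} \approx 684.0 + 145.88 i$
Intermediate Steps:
$H = \frac{i \sqrt{3045248124194}}{11962}$ ($H = \sqrt{-21282 + 3106 \left(- \frac{1}{23924}\right)} = \sqrt{-21282 - \frac{1553}{11962}} = \sqrt{- \frac{254576837}{11962}} = \frac{i \sqrt{3045248124194}}{11962} \approx 145.88 i$)
$W{\left(N \right)} = - 6 N$
$H - W{\left(114 \right)} = \frac{i \sqrt{3045248124194}}{11962} - \left(-6\right) 114 = \frac{i \sqrt{3045248124194}}{11962} - -684 = \frac{i \sqrt{3045248124194}}{11962} + 684 = 684 + \frac{i \sqrt{3045248124194}}{11962}$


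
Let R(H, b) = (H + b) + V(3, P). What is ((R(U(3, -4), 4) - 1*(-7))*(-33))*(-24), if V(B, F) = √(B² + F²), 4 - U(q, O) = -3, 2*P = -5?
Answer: 14256 + 396*√61 ≈ 17349.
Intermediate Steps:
P = -5/2 (P = (½)*(-5) = -5/2 ≈ -2.5000)
U(q, O) = 7 (U(q, O) = 4 - 1*(-3) = 4 + 3 = 7)
R(H, b) = H + b + √61/2 (R(H, b) = (H + b) + √(3² + (-5/2)²) = (H + b) + √(9 + 25/4) = (H + b) + √(61/4) = (H + b) + √61/2 = H + b + √61/2)
((R(U(3, -4), 4) - 1*(-7))*(-33))*(-24) = (((7 + 4 + √61/2) - 1*(-7))*(-33))*(-24) = (((11 + √61/2) + 7)*(-33))*(-24) = ((18 + √61/2)*(-33))*(-24) = (-594 - 33*√61/2)*(-24) = 14256 + 396*√61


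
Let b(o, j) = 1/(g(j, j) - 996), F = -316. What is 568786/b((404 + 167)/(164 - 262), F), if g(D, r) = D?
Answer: -746247232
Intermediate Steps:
b(o, j) = 1/(-996 + j) (b(o, j) = 1/(j - 996) = 1/(-996 + j))
568786/b((404 + 167)/(164 - 262), F) = 568786/(1/(-996 - 316)) = 568786/(1/(-1312)) = 568786/(-1/1312) = 568786*(-1312) = -746247232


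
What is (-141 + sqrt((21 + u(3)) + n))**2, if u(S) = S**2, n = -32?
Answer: (141 - I*sqrt(2))**2 ≈ 19879.0 - 398.8*I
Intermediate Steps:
(-141 + sqrt((21 + u(3)) + n))**2 = (-141 + sqrt((21 + 3**2) - 32))**2 = (-141 + sqrt((21 + 9) - 32))**2 = (-141 + sqrt(30 - 32))**2 = (-141 + sqrt(-2))**2 = (-141 + I*sqrt(2))**2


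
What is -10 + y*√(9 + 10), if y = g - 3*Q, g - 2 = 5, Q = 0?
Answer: -10 + 7*√19 ≈ 20.512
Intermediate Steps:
g = 7 (g = 2 + 5 = 7)
y = 7 (y = 7 - 3*0 = 7 + 0 = 7)
-10 + y*√(9 + 10) = -10 + 7*√(9 + 10) = -10 + 7*√19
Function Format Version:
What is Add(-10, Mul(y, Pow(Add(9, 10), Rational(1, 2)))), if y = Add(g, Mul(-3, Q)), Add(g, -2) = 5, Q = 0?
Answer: Add(-10, Mul(7, Pow(19, Rational(1, 2)))) ≈ 20.512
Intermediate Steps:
g = 7 (g = Add(2, 5) = 7)
y = 7 (y = Add(7, Mul(-3, 0)) = Add(7, 0) = 7)
Add(-10, Mul(y, Pow(Add(9, 10), Rational(1, 2)))) = Add(-10, Mul(7, Pow(Add(9, 10), Rational(1, 2)))) = Add(-10, Mul(7, Pow(19, Rational(1, 2))))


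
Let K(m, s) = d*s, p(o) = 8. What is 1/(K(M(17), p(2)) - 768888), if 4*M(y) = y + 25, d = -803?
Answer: -1/775312 ≈ -1.2898e-6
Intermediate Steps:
M(y) = 25/4 + y/4 (M(y) = (y + 25)/4 = (25 + y)/4 = 25/4 + y/4)
K(m, s) = -803*s
1/(K(M(17), p(2)) - 768888) = 1/(-803*8 - 768888) = 1/(-6424 - 768888) = 1/(-775312) = -1/775312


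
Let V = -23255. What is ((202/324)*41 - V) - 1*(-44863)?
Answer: 11039257/162 ≈ 68144.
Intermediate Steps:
((202/324)*41 - V) - 1*(-44863) = ((202/324)*41 - 1*(-23255)) - 1*(-44863) = ((202*(1/324))*41 + 23255) + 44863 = ((101/162)*41 + 23255) + 44863 = (4141/162 + 23255) + 44863 = 3771451/162 + 44863 = 11039257/162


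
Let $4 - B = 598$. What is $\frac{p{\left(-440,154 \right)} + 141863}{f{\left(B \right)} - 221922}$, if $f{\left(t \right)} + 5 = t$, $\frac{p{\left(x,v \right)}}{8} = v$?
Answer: $- \frac{143095}{222521} \approx -0.64306$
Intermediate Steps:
$B = -594$ ($B = 4 - 598 = -594$)
$p{\left(x,v \right)} = 8 v$
$f{\left(t \right)} = -5 + t$
$\frac{p{\left(-440,154 \right)} + 141863}{f{\left(B \right)} - 221922} = \frac{8 \cdot 154 + 141863}{\left(-5 - 594\right) - 221922} = \frac{1232 + 141863}{-599 - 221922} = \frac{143095}{-222521} = 143095 \left(- \frac{1}{222521}\right) = - \frac{143095}{222521}$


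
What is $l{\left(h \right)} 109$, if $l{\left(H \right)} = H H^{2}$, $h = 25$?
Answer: $1703125$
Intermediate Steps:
$l{\left(H \right)} = H^{3}$
$l{\left(h \right)} 109 = 25^{3} \cdot 109 = 15625 \cdot 109 = 1703125$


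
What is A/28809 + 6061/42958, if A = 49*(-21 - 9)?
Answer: 37154363/412525674 ≈ 0.090066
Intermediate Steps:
A = -1470 (A = 49*(-30) = -1470)
A/28809 + 6061/42958 = -1470/28809 + 6061/42958 = -1470*1/28809 + 6061*(1/42958) = -490/9603 + 6061/42958 = 37154363/412525674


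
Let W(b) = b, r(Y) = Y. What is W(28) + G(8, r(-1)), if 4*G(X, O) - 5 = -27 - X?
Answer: 41/2 ≈ 20.500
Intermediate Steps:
G(X, O) = -11/2 - X/4 (G(X, O) = 5/4 + (-27 - X)/4 = 5/4 + (-27/4 - X/4) = -11/2 - X/4)
W(28) + G(8, r(-1)) = 28 + (-11/2 - 1/4*8) = 28 + (-11/2 - 2) = 28 - 15/2 = 41/2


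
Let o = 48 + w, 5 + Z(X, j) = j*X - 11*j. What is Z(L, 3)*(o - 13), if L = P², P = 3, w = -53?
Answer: 198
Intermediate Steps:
L = 9 (L = 3² = 9)
Z(X, j) = -5 - 11*j + X*j (Z(X, j) = -5 + (j*X - 11*j) = -5 + (X*j - 11*j) = -5 + (-11*j + X*j) = -5 - 11*j + X*j)
o = -5 (o = 48 - 53 = -5)
Z(L, 3)*(o - 13) = (-5 - 11*3 + 9*3)*(-5 - 13) = (-5 - 33 + 27)*(-18) = -11*(-18) = 198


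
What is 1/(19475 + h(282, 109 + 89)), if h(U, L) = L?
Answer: 1/19673 ≈ 5.0831e-5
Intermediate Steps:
1/(19475 + h(282, 109 + 89)) = 1/(19475 + (109 + 89)) = 1/(19475 + 198) = 1/19673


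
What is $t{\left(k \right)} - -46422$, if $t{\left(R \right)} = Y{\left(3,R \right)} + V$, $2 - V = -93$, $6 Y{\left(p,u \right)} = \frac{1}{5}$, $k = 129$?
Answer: $\frac{1395511}{30} \approx 46517.0$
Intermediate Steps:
$Y{\left(p,u \right)} = \frac{1}{30}$ ($Y{\left(p,u \right)} = \frac{1}{6 \cdot 5} = \frac{1}{6} \cdot \frac{1}{5} = \frac{1}{30}$)
$V = 95$ ($V = 2 - -93 = 2 + 93 = 95$)
$t{\left(R \right)} = \frac{2851}{30}$ ($t{\left(R \right)} = \frac{1}{30} + 95 = \frac{2851}{30}$)
$t{\left(k \right)} - -46422 = \frac{2851}{30} - -46422 = \frac{2851}{30} + 46422 = \frac{1395511}{30}$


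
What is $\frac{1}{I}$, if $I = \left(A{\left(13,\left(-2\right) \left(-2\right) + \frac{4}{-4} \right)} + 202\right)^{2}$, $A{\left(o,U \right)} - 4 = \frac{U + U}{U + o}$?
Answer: $\frac{64}{2725801} \approx 2.3479 \cdot 10^{-5}$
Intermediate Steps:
$A{\left(o,U \right)} = 4 + \frac{2 U}{U + o}$ ($A{\left(o,U \right)} = 4 + \frac{U + U}{U + o} = 4 + \frac{2 U}{U + o}$)
$I = \frac{2725801}{64}$ ($I = \left(\frac{2 \left(2 \cdot 13 + 3 \left(\left(-2\right) \left(-2\right) + \frac{4}{-4}\right)\right)}{\left(\left(-2\right) \left(-2\right) + \frac{4}{-4}\right) + 13} + 202\right)^{2} = \left(\frac{2 \left(26 + 3 \left(4 + 4 \left(- \frac{1}{4}\right)\right)\right)}{\left(4 + 4 \left(- \frac{1}{4}\right)\right) + 13} + 202\right)^{2} = \left(\frac{2 \left(26 + 3 \left(4 - 1\right)\right)}{\left(4 - 1\right) + 13} + 202\right)^{2} = \left(\frac{2 \left(26 + 3 \cdot 3\right)}{3 + 13} + 202\right)^{2} = \left(\frac{2 \left(26 + 9\right)}{16} + 202\right)^{2} = \left(2 \cdot \frac{1}{16} \cdot 35 + 202\right)^{2} = \left(\frac{35}{8} + 202\right)^{2} = \left(\frac{1651}{8}\right)^{2} = \frac{2725801}{64} \approx 42591.0$)
$\frac{1}{I} = \frac{1}{\frac{2725801}{64}} = \frac{64}{2725801}$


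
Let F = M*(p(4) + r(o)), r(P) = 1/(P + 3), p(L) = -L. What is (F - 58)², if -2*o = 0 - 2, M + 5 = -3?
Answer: 784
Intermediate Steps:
M = -8 (M = -5 - 3 = -8)
o = 1 (o = -(0 - 2)/2 = -½*(-2) = 1)
r(P) = 1/(3 + P)
F = 30 (F = -8*(-1*4 + 1/(3 + 1)) = -8*(-4 + 1/4) = -8*(-4 + ¼) = -8*(-15/4) = 30)
(F - 58)² = (30 - 58)² = (-28)² = 784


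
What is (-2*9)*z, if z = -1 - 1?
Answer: 36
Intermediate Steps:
z = -2
(-2*9)*z = -2*9*(-2) = -18*(-2) = 36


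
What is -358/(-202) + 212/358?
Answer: 42747/18079 ≈ 2.3645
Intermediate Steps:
-358/(-202) + 212/358 = -358*(-1/202) + 212*(1/358) = 179/101 + 106/179 = 42747/18079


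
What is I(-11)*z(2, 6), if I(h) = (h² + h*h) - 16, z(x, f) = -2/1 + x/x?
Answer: -226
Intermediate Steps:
z(x, f) = -1 (z(x, f) = -2*1 + 1 = -2 + 1 = -1)
I(h) = -16 + 2*h² (I(h) = (h² + h²) - 16 = 2*h² - 16 = -16 + 2*h²)
I(-11)*z(2, 6) = (-16 + 2*(-11)²)*(-1) = (-16 + 2*121)*(-1) = (-16 + 242)*(-1) = 226*(-1) = -226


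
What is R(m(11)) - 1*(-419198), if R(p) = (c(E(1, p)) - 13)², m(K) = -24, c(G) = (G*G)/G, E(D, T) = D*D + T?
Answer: 420494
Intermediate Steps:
E(D, T) = T + D² (E(D, T) = D² + T = T + D²)
c(G) = G (c(G) = G²/G = G)
R(p) = (-12 + p)² (R(p) = ((p + 1²) - 13)² = ((p + 1) - 13)² = ((1 + p) - 13)² = (-12 + p)²)
R(m(11)) - 1*(-419198) = (-12 - 24)² - 1*(-419198) = (-36)² + 419198 = 1296 + 419198 = 420494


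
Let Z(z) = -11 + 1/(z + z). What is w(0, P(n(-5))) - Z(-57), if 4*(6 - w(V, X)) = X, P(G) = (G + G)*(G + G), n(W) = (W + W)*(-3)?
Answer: -100661/114 ≈ -882.99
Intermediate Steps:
n(W) = -6*W (n(W) = (2*W)*(-3) = -6*W)
P(G) = 4*G² (P(G) = (2*G)*(2*G) = 4*G²)
w(V, X) = 6 - X/4
Z(z) = -11 + 1/(2*z)
w(0, P(n(-5))) - Z(-57) = (6 - (-6*(-5))²) - (-11 + (½)/(-57)) = (6 - 30²) - (-11 + (½)*(-1/57)) = (6 - 900) - (-11 - 1/114) = (6 - ¼*3600) - 1*(-1255/114) = (6 - 900) + 1255/114 = -894 + 1255/114 = -100661/114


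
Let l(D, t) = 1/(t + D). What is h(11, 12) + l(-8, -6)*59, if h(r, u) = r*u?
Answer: 1789/14 ≈ 127.79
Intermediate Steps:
l(D, t) = 1/(D + t)
h(11, 12) + l(-8, -6)*59 = 11*12 + 59/(-8 - 6) = 132 + 59/(-14) = 132 - 1/14*59 = 132 - 59/14 = 1789/14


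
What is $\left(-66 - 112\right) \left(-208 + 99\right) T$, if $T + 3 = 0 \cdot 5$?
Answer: $-58206$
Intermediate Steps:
$T = -3$ ($T = -3 + 0 \cdot 5 = -3 + 0 = -3$)
$\left(-66 - 112\right) \left(-208 + 99\right) T = \left(-66 - 112\right) \left(-208 + 99\right) \left(-3\right) = \left(-178\right) \left(-109\right) \left(-3\right) = 19402 \left(-3\right) = -58206$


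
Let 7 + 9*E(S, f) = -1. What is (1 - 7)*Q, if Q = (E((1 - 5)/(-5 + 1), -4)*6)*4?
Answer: 128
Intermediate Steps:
E(S, f) = -8/9 (E(S, f) = -7/9 + (⅑)*(-1) = -7/9 - ⅑ = -8/9)
Q = -64/3 (Q = -8/9*6*4 = -16/3*4 = -64/3 ≈ -21.333)
(1 - 7)*Q = (1 - 7)*(-64/3) = -6*(-64/3) = 128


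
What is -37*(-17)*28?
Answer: 17612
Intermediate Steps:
-37*(-17)*28 = 629*28 = 17612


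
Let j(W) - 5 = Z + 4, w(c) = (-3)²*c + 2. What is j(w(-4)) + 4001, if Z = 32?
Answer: 4042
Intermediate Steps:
w(c) = 2 + 9*c (w(c) = 9*c + 2 = 2 + 9*c)
j(W) = 41 (j(W) = 5 + (32 + 4) = 5 + 36 = 41)
j(w(-4)) + 4001 = 41 + 4001 = 4042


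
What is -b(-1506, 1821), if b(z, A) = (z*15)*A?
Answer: 41136390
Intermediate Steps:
b(z, A) = 15*A*z (b(z, A) = (15*z)*A = 15*A*z)
-b(-1506, 1821) = -15*1821*(-1506) = -1*(-41136390) = 41136390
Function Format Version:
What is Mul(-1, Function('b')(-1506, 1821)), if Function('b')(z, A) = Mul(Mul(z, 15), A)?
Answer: 41136390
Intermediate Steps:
Function('b')(z, A) = Mul(15, A, z) (Function('b')(z, A) = Mul(Mul(15, z), A) = Mul(15, A, z))
Mul(-1, Function('b')(-1506, 1821)) = Mul(-1, Mul(15, 1821, -1506)) = Mul(-1, -41136390) = 41136390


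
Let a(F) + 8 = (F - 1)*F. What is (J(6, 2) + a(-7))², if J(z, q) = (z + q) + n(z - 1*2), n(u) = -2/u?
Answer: 12321/4 ≈ 3080.3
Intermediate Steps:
J(z, q) = q + z - 2/(-2 + z) (J(z, q) = (z + q) - 2/(z - 1*2) = (q + z) - 2/(z - 2) = (q + z) - 2/(-2 + z) = q + z - 2/(-2 + z))
a(F) = -8 + F*(-1 + F) (a(F) = -8 + (F - 1)*F = -8 + (-1 + F)*F = -8 + F*(-1 + F))
(J(6, 2) + a(-7))² = ((-2 + (-2 + 6)*(2 + 6))/(-2 + 6) + (-8 + (-7)² - 1*(-7)))² = ((-2 + 4*8)/4 + (-8 + 49 + 7))² = ((-2 + 32)/4 + 48)² = ((¼)*30 + 48)² = (15/2 + 48)² = (111/2)² = 12321/4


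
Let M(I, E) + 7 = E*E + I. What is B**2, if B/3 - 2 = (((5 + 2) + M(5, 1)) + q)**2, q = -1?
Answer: 6561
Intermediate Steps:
M(I, E) = -7 + I + E**2 (M(I, E) = -7 + (E*E + I) = -7 + (E**2 + I) = -7 + (I + E**2) = -7 + I + E**2)
B = 81 (B = 6 + 3*(((5 + 2) + (-7 + 5 + 1**2)) - 1)**2 = 6 + 3*((7 + (-7 + 5 + 1)) - 1)**2 = 6 + 3*((7 - 1) - 1)**2 = 6 + 3*(6 - 1)**2 = 6 + 3*5**2 = 6 + 3*25 = 6 + 75 = 81)
B**2 = 81**2 = 6561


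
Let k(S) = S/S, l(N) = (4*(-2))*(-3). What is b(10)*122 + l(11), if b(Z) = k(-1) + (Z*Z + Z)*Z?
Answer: 134346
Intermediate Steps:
l(N) = 24 (l(N) = -8*(-3) = 24)
k(S) = 1
b(Z) = 1 + Z*(Z + Z²) (b(Z) = 1 + (Z*Z + Z)*Z = 1 + (Z² + Z)*Z = 1 + (Z + Z²)*Z = 1 + Z*(Z + Z²))
b(10)*122 + l(11) = (1 + 10² + 10³)*122 + 24 = (1 + 100 + 1000)*122 + 24 = 1101*122 + 24 = 134322 + 24 = 134346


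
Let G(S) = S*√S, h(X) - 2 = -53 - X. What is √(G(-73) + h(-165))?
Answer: √(114 - 73*I*√73) ≈ 19.34 - 16.125*I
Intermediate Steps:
h(X) = -51 - X (h(X) = 2 + (-53 - X) = -51 - X)
G(S) = S^(3/2)
√(G(-73) + h(-165)) = √((-73)^(3/2) + (-51 - 1*(-165))) = √(-73*I*√73 + (-51 + 165)) = √(-73*I*√73 + 114) = √(114 - 73*I*√73)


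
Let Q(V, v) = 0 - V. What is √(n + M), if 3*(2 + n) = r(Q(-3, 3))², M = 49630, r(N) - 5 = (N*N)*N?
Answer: 2*√112431/3 ≈ 223.54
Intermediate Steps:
Q(V, v) = -V
r(N) = 5 + N³ (r(N) = 5 + (N*N)*N = 5 + N²*N = 5 + N³)
n = 1018/3 (n = -2 + (5 + (-1*(-3))³)²/3 = -2 + (5 + 3³)²/3 = -2 + (5 + 27)²/3 = -2 + (⅓)*32² = -2 + (⅓)*1024 = -2 + 1024/3 = 1018/3 ≈ 339.33)
√(n + M) = √(1018/3 + 49630) = √(149908/3) = 2*√112431/3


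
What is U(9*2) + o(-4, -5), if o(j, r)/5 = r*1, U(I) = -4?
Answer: -29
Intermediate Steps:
o(j, r) = 5*r (o(j, r) = 5*(r*1) = 5*r)
U(9*2) + o(-4, -5) = -4 + 5*(-5) = -4 - 25 = -29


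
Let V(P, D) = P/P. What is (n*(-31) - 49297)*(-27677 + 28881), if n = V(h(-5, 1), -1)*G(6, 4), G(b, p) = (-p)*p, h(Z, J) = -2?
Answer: -58756404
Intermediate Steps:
G(b, p) = -p²
V(P, D) = 1
n = -16 (n = 1*(-1*4²) = 1*(-1*16) = 1*(-16) = -16)
(n*(-31) - 49297)*(-27677 + 28881) = (-16*(-31) - 49297)*(-27677 + 28881) = (496 - 49297)*1204 = -48801*1204 = -58756404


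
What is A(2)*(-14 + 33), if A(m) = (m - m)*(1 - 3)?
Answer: 0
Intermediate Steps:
A(m) = 0 (A(m) = 0*(-2) = 0)
A(2)*(-14 + 33) = 0*(-14 + 33) = 0*19 = 0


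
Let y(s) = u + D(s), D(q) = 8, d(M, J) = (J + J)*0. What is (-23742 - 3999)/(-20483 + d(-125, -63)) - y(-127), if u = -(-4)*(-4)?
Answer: 191605/20483 ≈ 9.3543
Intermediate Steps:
d(M, J) = 0 (d(M, J) = (2*J)*0 = 0)
u = -16 (u = -4*4 = -16)
y(s) = -8 (y(s) = -16 + 8 = -8)
(-23742 - 3999)/(-20483 + d(-125, -63)) - y(-127) = (-23742 - 3999)/(-20483 + 0) - 1*(-8) = -27741/(-20483) + 8 = -27741*(-1/20483) + 8 = 27741/20483 + 8 = 191605/20483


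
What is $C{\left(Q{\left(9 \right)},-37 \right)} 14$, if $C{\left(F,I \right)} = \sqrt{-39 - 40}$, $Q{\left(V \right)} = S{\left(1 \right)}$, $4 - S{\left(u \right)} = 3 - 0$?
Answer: $14 i \sqrt{79} \approx 124.43 i$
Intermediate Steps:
$S{\left(u \right)} = 1$ ($S{\left(u \right)} = 4 - \left(3 - 0\right) = 4 - \left(3 + 0\right) = 4 - 3 = 1$)
$Q{\left(V \right)} = 1$
$C{\left(F,I \right)} = i \sqrt{79}$ ($C{\left(F,I \right)} = \sqrt{-79} = i \sqrt{79}$)
$C{\left(Q{\left(9 \right)},-37 \right)} 14 = i \sqrt{79} \cdot 14 = 14 i \sqrt{79}$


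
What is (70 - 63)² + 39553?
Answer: 39602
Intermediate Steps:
(70 - 63)² + 39553 = 7² + 39553 = 49 + 39553 = 39602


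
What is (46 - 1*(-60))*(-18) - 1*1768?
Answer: -3676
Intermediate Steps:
(46 - 1*(-60))*(-18) - 1*1768 = (46 + 60)*(-18) - 1768 = 106*(-18) - 1768 = -1908 - 1768 = -3676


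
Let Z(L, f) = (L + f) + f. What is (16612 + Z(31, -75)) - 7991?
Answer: 8502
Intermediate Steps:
Z(L, f) = L + 2*f
(16612 + Z(31, -75)) - 7991 = (16612 + (31 + 2*(-75))) - 7991 = (16612 + (31 - 150)) - 7991 = (16612 - 119) - 7991 = 16493 - 7991 = 8502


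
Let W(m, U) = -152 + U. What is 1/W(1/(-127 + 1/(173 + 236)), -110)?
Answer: -1/262 ≈ -0.0038168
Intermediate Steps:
1/W(1/(-127 + 1/(173 + 236)), -110) = 1/(-152 - 110) = 1/(-262) = -1/262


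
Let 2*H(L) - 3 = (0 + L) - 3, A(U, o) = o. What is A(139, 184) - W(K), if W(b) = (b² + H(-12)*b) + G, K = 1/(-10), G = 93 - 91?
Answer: 18139/100 ≈ 181.39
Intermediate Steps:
G = 2
K = -⅒ ≈ -0.10000
H(L) = L/2 (H(L) = 3/2 + ((0 + L) - 3)/2 = 3/2 + (L - 3)/2 = 3/2 + (-3 + L)/2 = 3/2 + (-3/2 + L/2) = L/2)
W(b) = 2 + b² - 6*b (W(b) = (b² + ((½)*(-12))*b) + 2 = (b² - 6*b) + 2 = 2 + b² - 6*b)
A(139, 184) - W(K) = 184 - (2 + (-⅒)² - 6*(-⅒)) = 184 - (2 + 1/100 + ⅗) = 184 - 1*261/100 = 184 - 261/100 = 18139/100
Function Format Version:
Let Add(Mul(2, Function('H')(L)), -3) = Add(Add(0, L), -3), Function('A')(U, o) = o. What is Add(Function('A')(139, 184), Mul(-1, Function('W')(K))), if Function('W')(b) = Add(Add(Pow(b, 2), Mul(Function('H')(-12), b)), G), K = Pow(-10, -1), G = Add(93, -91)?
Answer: Rational(18139, 100) ≈ 181.39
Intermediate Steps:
G = 2
K = Rational(-1, 10) ≈ -0.10000
Function('H')(L) = Mul(Rational(1, 2), L) (Function('H')(L) = Add(Rational(3, 2), Mul(Rational(1, 2), Add(Add(0, L), -3))) = Add(Rational(3, 2), Mul(Rational(1, 2), Add(L, -3))) = Add(Rational(3, 2), Mul(Rational(1, 2), Add(-3, L))) = Add(Rational(3, 2), Add(Rational(-3, 2), Mul(Rational(1, 2), L))) = Mul(Rational(1, 2), L))
Function('W')(b) = Add(2, Pow(b, 2), Mul(-6, b)) (Function('W')(b) = Add(Add(Pow(b, 2), Mul(Mul(Rational(1, 2), -12), b)), 2) = Add(Add(Pow(b, 2), Mul(-6, b)), 2) = Add(2, Pow(b, 2), Mul(-6, b)))
Add(Function('A')(139, 184), Mul(-1, Function('W')(K))) = Add(184, Mul(-1, Add(2, Pow(Rational(-1, 10), 2), Mul(-6, Rational(-1, 10))))) = Add(184, Mul(-1, Add(2, Rational(1, 100), Rational(3, 5)))) = Add(184, Mul(-1, Rational(261, 100))) = Add(184, Rational(-261, 100)) = Rational(18139, 100)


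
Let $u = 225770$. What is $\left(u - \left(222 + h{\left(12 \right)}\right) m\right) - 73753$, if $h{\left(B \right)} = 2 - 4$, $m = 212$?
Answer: $105377$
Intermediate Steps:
$h{\left(B \right)} = -2$ ($h{\left(B \right)} = 2 - 4 = -2$)
$\left(u - \left(222 + h{\left(12 \right)}\right) m\right) - 73753 = \left(225770 - \left(222 - 2\right) 212\right) - 73753 = \left(225770 - 220 \cdot 212\right) - 73753 = \left(225770 - 46640\right) - 73753 = 179130 - 73753 = 105377$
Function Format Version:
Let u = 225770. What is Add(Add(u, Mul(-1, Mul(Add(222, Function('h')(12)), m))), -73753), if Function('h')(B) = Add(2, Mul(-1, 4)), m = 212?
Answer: 105377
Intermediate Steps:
Function('h')(B) = -2 (Function('h')(B) = Add(2, -4) = -2)
Add(Add(u, Mul(-1, Mul(Add(222, Function('h')(12)), m))), -73753) = Add(Add(225770, Mul(-1, Mul(Add(222, -2), 212))), -73753) = Add(Add(225770, Mul(-1, Mul(220, 212))), -73753) = Add(Add(225770, Mul(-1, 46640)), -73753) = Add(Add(225770, -46640), -73753) = Add(179130, -73753) = 105377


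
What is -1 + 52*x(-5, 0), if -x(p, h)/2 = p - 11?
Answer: 1663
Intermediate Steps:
x(p, h) = 22 - 2*p (x(p, h) = -2*(p - 11) = -2*(-11 + p) = 22 - 2*p)
-1 + 52*x(-5, 0) = -1 + 52*(22 - 2*(-5)) = -1 + 52*(22 + 10) = -1 + 52*32 = -1 + 1664 = 1663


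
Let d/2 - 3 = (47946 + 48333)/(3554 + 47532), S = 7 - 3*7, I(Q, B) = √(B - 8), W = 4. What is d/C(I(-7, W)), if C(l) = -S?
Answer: 249537/357602 ≈ 0.69781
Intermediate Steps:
I(Q, B) = √(-8 + B)
S = -14 (S = 7 - 21 = -14)
C(l) = 14 (C(l) = -1*(-14) = 14)
d = 249537/25543 (d = 6 + 2*((47946 + 48333)/(3554 + 47532)) = 6 + 2*(96279/51086) = 6 + 96279/25543 = 249537/25543 ≈ 9.7693)
d/C(I(-7, W)) = (249537/25543)/14 = (249537/25543)*(1/14) = 249537/357602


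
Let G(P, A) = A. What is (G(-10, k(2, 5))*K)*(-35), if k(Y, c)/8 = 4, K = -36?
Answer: 40320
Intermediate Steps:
k(Y, c) = 32 (k(Y, c) = 8*4 = 32)
(G(-10, k(2, 5))*K)*(-35) = (32*(-36))*(-35) = -1152*(-35) = 40320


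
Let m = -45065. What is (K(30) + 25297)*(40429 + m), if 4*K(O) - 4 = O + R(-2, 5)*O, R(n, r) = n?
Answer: -117246758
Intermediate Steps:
K(O) = 1 - O/4 (K(O) = 1 + (O - 2*O)/4 = 1 + (-O)/4 = 1 - O/4)
(K(30) + 25297)*(40429 + m) = ((1 - 1/4*30) + 25297)*(40429 - 45065) = ((1 - 15/2) + 25297)*(-4636) = (-13/2 + 25297)*(-4636) = (50581/2)*(-4636) = -117246758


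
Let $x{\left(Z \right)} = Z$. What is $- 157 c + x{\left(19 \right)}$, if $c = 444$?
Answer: $-69689$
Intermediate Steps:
$- 157 c + x{\left(19 \right)} = \left(-157\right) 444 + 19 = -69708 + 19 = -69689$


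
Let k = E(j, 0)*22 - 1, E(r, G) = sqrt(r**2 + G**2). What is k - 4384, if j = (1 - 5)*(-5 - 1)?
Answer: -3857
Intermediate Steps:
j = 24 (j = -4*(-6) = 24)
E(r, G) = sqrt(G**2 + r**2)
k = 527 (k = sqrt(0**2 + 24**2)*22 - 1 = sqrt(0 + 576)*22 - 1 = sqrt(576)*22 - 1 = 24*22 - 1 = 528 - 1 = 527)
k - 4384 = 527 - 4384 = -3857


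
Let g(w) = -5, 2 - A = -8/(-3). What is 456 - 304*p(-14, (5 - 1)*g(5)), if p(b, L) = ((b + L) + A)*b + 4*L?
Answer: -368296/3 ≈ -1.2277e+5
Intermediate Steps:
A = -⅔ (A = 2 - (-8)/(-3) = 2 - (-8)*(-1)/3 = 2 - 1*8/3 = 2 - 8/3 = -⅔ ≈ -0.66667)
p(b, L) = 4*L + b*(-⅔ + L + b) (p(b, L) = ((b + L) - ⅔)*b + 4*L = ((L + b) - ⅔)*b + 4*L = (-⅔ + L + b)*b + 4*L = b*(-⅔ + L + b) + 4*L = 4*L + b*(-⅔ + L + b))
456 - 304*p(-14, (5 - 1)*g(5)) = 456 - 304*((-14)² + 4*((5 - 1)*(-5)) - ⅔*(-14) + ((5 - 1)*(-5))*(-14)) = 456 - 304*(196 + 4*(4*(-5)) + 28/3 + (4*(-5))*(-14)) = 456 - 304*(196 + 4*(-20) + 28/3 - 20*(-14)) = 456 - 304*(196 - 80 + 28/3 + 280) = 456 - 304*1216/3 = 456 - 369664/3 = -368296/3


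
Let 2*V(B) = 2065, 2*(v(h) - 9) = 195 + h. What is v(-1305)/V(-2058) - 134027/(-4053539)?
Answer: -592814119/1195794005 ≈ -0.49575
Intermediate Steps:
v(h) = 213/2 + h/2 (v(h) = 9 + (195 + h)/2 = 9 + (195/2 + h/2) = 213/2 + h/2)
V(B) = 2065/2 (V(B) = (1/2)*2065 = 2065/2)
v(-1305)/V(-2058) - 134027/(-4053539) = (213/2 + (1/2)*(-1305))/(2065/2) - 134027/(-4053539) = (213/2 - 1305/2)*(2/2065) - 134027*(-1/4053539) = -546*2/2065 + 134027/4053539 = -156/295 + 134027/4053539 = -592814119/1195794005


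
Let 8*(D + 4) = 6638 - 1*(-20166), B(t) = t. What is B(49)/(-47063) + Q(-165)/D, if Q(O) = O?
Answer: -5286249/104997553 ≈ -0.050346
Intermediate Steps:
D = 6693/2 (D = -4 + (6638 - 1*(-20166))/8 = -4 + (6638 + 20166)/8 = -4 + (⅛)*26804 = -4 + 6701/2 = 6693/2 ≈ 3346.5)
B(49)/(-47063) + Q(-165)/D = 49/(-47063) - 165/6693/2 = 49*(-1/47063) - 165*2/6693 = -49/47063 - 110/2231 = -5286249/104997553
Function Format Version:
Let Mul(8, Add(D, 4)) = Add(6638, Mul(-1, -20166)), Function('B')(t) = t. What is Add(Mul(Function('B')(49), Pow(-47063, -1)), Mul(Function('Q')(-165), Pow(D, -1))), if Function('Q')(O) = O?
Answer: Rational(-5286249, 104997553) ≈ -0.050346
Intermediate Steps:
D = Rational(6693, 2) (D = Add(-4, Mul(Rational(1, 8), Add(6638, Mul(-1, -20166)))) = Add(-4, Mul(Rational(1, 8), Add(6638, 20166))) = Add(-4, Mul(Rational(1, 8), 26804)) = Add(-4, Rational(6701, 2)) = Rational(6693, 2) ≈ 3346.5)
Add(Mul(Function('B')(49), Pow(-47063, -1)), Mul(Function('Q')(-165), Pow(D, -1))) = Add(Mul(49, Pow(-47063, -1)), Mul(-165, Pow(Rational(6693, 2), -1))) = Add(Mul(49, Rational(-1, 47063)), Mul(-165, Rational(2, 6693))) = Add(Rational(-49, 47063), Rational(-110, 2231)) = Rational(-5286249, 104997553)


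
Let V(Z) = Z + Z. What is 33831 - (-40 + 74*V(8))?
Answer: 32687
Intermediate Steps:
V(Z) = 2*Z
33831 - (-40 + 74*V(8)) = 33831 - (-40 + 74*(2*8)) = 33831 - (-40 + 74*16) = 33831 - (-40 + 1184) = 33831 - 1*1144 = 33831 - 1144 = 32687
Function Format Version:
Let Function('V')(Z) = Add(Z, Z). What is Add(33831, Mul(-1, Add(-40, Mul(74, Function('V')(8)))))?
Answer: 32687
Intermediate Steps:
Function('V')(Z) = Mul(2, Z)
Add(33831, Mul(-1, Add(-40, Mul(74, Function('V')(8))))) = Add(33831, Mul(-1, Add(-40, Mul(74, Mul(2, 8))))) = Add(33831, Mul(-1, Add(-40, Mul(74, 16)))) = Add(33831, Mul(-1, Add(-40, 1184))) = Add(33831, Mul(-1, 1144)) = Add(33831, -1144) = 32687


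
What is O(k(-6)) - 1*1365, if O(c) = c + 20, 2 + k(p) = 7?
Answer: -1340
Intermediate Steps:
k(p) = 5 (k(p) = -2 + 7 = 5)
O(c) = 20 + c
O(k(-6)) - 1*1365 = (20 + 5) - 1*1365 = 25 - 1365 = -1340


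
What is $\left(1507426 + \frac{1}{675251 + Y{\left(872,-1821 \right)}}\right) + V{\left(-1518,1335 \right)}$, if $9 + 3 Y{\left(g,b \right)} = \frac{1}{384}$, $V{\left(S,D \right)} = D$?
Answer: $\frac{1173643602092569}{777885697} \approx 1.5088 \cdot 10^{6}$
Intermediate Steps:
$Y{\left(g,b \right)} = - \frac{3455}{1152}$ ($Y{\left(g,b \right)} = -3 + \frac{1}{3 \cdot 384} = -3 + \frac{1}{3} \cdot \frac{1}{384} = -3 + \frac{1}{1152} = - \frac{3455}{1152}$)
$\left(1507426 + \frac{1}{675251 + Y{\left(872,-1821 \right)}}\right) + V{\left(-1518,1335 \right)} = \left(1507426 + \frac{1}{675251 - \frac{3455}{1152}}\right) + 1335 = \left(1507426 + \frac{1}{\frac{777885697}{1152}}\right) + 1335 = \left(1507426 + \frac{1152}{777885697}\right) + 1335 = \frac{1172605124687074}{777885697} + 1335 = \frac{1173643602092569}{777885697}$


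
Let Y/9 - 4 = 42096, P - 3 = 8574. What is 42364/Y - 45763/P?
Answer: -471562352/90272925 ≈ -5.2237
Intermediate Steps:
P = 8577 (P = 3 + 8574 = 8577)
Y = 378900 (Y = 36 + 9*42096 = 36 + 378864 = 378900)
42364/Y - 45763/P = 42364/378900 - 45763/8577 = 42364*(1/378900) - 45763*1/8577 = 10591/94725 - 45763/8577 = -471562352/90272925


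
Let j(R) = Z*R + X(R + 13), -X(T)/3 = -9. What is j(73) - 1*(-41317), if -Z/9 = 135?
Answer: -47351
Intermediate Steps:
Z = -1215 (Z = -9*135 = -1215)
X(T) = 27 (X(T) = -3*(-9) = 27)
j(R) = 27 - 1215*R (j(R) = -1215*R + 27 = 27 - 1215*R)
j(73) - 1*(-41317) = (27 - 1215*73) - 1*(-41317) = (27 - 88695) + 41317 = -88668 + 41317 = -47351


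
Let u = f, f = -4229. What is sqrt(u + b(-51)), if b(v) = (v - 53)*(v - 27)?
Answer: sqrt(3883) ≈ 62.314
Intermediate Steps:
u = -4229
b(v) = (-53 + v)*(-27 + v)
sqrt(u + b(-51)) = sqrt(-4229 + (1431 + (-51)**2 - 80*(-51))) = sqrt(-4229 + (1431 + 2601 + 4080)) = sqrt(-4229 + 8112) = sqrt(3883)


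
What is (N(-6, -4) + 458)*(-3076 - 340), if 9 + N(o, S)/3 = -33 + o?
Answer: -1072624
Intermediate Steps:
N(o, S) = -126 + 3*o (N(o, S) = -27 + 3*(-33 + o) = -27 + (-99 + 3*o) = -126 + 3*o)
(N(-6, -4) + 458)*(-3076 - 340) = ((-126 + 3*(-6)) + 458)*(-3076 - 340) = ((-126 - 18) + 458)*(-3416) = (-144 + 458)*(-3416) = 314*(-3416) = -1072624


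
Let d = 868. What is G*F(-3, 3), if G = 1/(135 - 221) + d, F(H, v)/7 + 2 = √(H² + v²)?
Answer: -522529/43 + 1567587*√2/86 ≈ 13626.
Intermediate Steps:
F(H, v) = -14 + 7*√(H² + v²)
G = 74647/86 (G = 1/(135 - 221) + 868 = 1/(-86) + 868 = -1/86 + 868 = 74647/86 ≈ 867.99)
G*F(-3, 3) = 74647*(-14 + 7*√((-3)² + 3²))/86 = 74647*(-14 + 7*√(9 + 9))/86 = 74647*(-14 + 7*√18)/86 = 74647*(-14 + 7*(3*√2))/86 = 74647*(-14 + 21*√2)/86 = -522529/43 + 1567587*√2/86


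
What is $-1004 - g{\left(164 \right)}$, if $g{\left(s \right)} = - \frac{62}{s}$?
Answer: $- \frac{82297}{82} \approx -1003.6$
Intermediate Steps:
$-1004 - g{\left(164 \right)} = -1004 - - \frac{62}{164} = -1004 - \left(-62\right) \frac{1}{164} = -1004 - - \frac{31}{82} = -1004 + \frac{31}{82} = - \frac{82297}{82}$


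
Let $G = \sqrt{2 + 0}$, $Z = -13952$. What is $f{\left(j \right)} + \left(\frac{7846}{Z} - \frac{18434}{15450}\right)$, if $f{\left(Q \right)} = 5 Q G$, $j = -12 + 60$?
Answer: $- \frac{94602967}{53889600} + 240 \sqrt{2} \approx 337.66$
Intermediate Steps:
$G = \sqrt{2} \approx 1.4142$
$j = 48$
$f{\left(Q \right)} = 5 Q \sqrt{2}$
$f{\left(j \right)} + \left(\frac{7846}{Z} - \frac{18434}{15450}\right) = 5 \cdot 48 \sqrt{2} + \left(\frac{7846}{-13952} - \frac{18434}{15450}\right) = 240 \sqrt{2} + \left(7846 \left(- \frac{1}{13952}\right) - \frac{9217}{7725}\right) = 240 \sqrt{2} - \frac{94602967}{53889600} = - \frac{94602967}{53889600} + 240 \sqrt{2}$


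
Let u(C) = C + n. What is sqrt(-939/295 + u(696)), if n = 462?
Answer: sqrt(100497945)/295 ≈ 33.983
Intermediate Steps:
u(C) = 462 + C (u(C) = C + 462 = 462 + C)
sqrt(-939/295 + u(696)) = sqrt(-939/295 + (462 + 696)) = sqrt(-939*1/295 + 1158) = sqrt(-939/295 + 1158) = sqrt(340671/295) = sqrt(100497945)/295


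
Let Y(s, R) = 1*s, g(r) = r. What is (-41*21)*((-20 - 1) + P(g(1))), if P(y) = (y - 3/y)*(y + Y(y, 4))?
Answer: 21525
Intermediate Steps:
Y(s, R) = s
P(y) = 2*y*(y - 3/y) (P(y) = (y - 3/y)*(y + y) = (y - 3/y)*(2*y) = 2*y*(y - 3/y))
(-41*21)*((-20 - 1) + P(g(1))) = (-41*21)*((-20 - 1) + (-6 + 2*1²)) = -861*(-21 + (-6 + 2*1)) = -861*(-21 + (-6 + 2)) = -861*(-21 - 4) = -861*(-25) = 21525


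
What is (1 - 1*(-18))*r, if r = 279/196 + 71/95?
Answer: 40421/980 ≈ 41.246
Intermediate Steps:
r = 40421/18620 (r = 279*(1/196) + 71*(1/95) = 279/196 + 71/95 = 40421/18620 ≈ 2.1708)
(1 - 1*(-18))*r = (1 - 1*(-18))*(40421/18620) = (1 + 18)*(40421/18620) = 19*(40421/18620) = 40421/980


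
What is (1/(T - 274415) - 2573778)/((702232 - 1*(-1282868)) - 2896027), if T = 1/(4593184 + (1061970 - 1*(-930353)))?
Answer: 4651233549425925819/1646192571182095508 ≈ 2.8255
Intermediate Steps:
T = 1/6585507 (T = 1/(4593184 + (1061970 + 930353)) = 1/(4593184 + 1992323) = 1/6585507 ≈ 1.5185e-7)
(1/(T - 274415) - 2573778)/((702232 - 1*(-1282868)) - 2896027) = (1/(1/6585507 - 274415) - 2573778)/((702232 - 1*(-1282868)) - 2896027) = (1/(-1807161903404/6585507) - 2573778)/((702232 + 1282868) - 2896027) = (-6585507/1807161903404 - 2573778)/(1985100 - 2896027) = -4651233549425925819/1807161903404/(-910927) = -4651233549425925819/1807161903404*(-1/910927) = 4651233549425925819/1646192571182095508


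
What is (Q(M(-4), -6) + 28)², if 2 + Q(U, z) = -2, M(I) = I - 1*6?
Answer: 576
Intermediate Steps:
M(I) = -6 + I (M(I) = I - 6 = -6 + I)
Q(U, z) = -4 (Q(U, z) = -2 - 2 = -4)
(Q(M(-4), -6) + 28)² = (-4 + 28)² = 24² = 576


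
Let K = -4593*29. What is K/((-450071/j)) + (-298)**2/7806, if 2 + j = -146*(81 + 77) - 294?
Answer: -12126209352782/1756627113 ≈ -6903.1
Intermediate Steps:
K = -133197
j = -23364 (j = -2 + (-146*(81 + 77) - 294) = -2 + (-146*158 - 294) = -2 + (-23068 - 294) = -2 - 23362 = -23364)
K/((-450071/j)) + (-298)**2/7806 = -133197/((-450071/(-23364))) + (-298)**2/7806 = -133197/((-450071*(-1/23364))) + 88804*(1/7806) = -133197/450071/23364 + 44402/3903 = -133197*23364/450071 + 44402/3903 = -3112014708/450071 + 44402/3903 = -12126209352782/1756627113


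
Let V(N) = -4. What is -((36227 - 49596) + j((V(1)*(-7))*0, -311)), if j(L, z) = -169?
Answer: 13538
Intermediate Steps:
-((36227 - 49596) + j((V(1)*(-7))*0, -311)) = -((36227 - 49596) - 169) = -(-13369 - 169) = -1*(-13538) = 13538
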